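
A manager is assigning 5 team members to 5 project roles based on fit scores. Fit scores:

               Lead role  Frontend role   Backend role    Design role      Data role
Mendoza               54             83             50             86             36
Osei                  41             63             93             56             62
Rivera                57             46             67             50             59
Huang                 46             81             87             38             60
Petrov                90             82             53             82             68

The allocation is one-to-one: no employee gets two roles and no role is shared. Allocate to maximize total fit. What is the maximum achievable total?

This is the linear assignment problem.
Optimal: Mendoza→Design role (86 pts), Osei→Backend role (93 pts), Rivera→Data role (59 pts), Huang→Frontend role (81 pts), Petrov→Lead role (90 pts) — total 86+93+59+81+90 = 409 pts.
Column-greedy (each role in turn goes to its best remaining employee) gives 376 pts, worse by 33.

Max total: 409 pts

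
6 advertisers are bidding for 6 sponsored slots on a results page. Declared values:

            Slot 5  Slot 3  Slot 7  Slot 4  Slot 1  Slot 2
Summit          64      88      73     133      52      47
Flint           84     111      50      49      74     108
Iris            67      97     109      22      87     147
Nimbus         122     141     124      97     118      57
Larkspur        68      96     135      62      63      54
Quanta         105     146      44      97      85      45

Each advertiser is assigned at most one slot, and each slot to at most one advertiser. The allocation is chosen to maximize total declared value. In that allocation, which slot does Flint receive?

Optimal: Summit→Slot 4 ($133), Flint→Slot 5 ($84), Iris→Slot 2 ($147), Nimbus→Slot 1 ($118), Larkspur→Slot 7 ($135), Quanta→Slot 3 ($146) — total 133+84+147+118+135+146 = $763.
Next-best assignment: Summit→Slot 4, Flint→Slot 1, Iris→Slot 2, Nimbus→Slot 5, Larkspur→Slot 7, Quanta→Slot 3 = $757.
No other one-to-one assignment exceeds $763.
Flint's own top slot is Slot 3 ($111), but forcing Flint→Slot 3 and reassigning the rest optimally gives only $749 — worse by 14.

Flint receives Slot 5.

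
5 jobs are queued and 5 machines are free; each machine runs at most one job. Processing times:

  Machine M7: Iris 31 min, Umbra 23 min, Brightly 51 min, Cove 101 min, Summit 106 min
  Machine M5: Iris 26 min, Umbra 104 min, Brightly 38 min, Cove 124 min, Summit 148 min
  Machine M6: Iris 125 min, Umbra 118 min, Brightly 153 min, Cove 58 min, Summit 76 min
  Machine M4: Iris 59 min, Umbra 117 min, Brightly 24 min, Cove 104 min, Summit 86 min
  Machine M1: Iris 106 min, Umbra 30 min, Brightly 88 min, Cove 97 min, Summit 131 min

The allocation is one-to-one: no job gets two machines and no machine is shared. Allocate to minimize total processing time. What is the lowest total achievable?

Min total: 243 min

Optimal: Iris→Machine M7 (31 min), Umbra→Machine M1 (30 min), Brightly→Machine M5 (38 min), Cove→Machine M6 (58 min), Summit→Machine M4 (86 min) — total 31+30+38+58+86 = 243 min.
Row-greedy (each job in turn takes its cheapest remaining machine) gives 262 min, worse by 19.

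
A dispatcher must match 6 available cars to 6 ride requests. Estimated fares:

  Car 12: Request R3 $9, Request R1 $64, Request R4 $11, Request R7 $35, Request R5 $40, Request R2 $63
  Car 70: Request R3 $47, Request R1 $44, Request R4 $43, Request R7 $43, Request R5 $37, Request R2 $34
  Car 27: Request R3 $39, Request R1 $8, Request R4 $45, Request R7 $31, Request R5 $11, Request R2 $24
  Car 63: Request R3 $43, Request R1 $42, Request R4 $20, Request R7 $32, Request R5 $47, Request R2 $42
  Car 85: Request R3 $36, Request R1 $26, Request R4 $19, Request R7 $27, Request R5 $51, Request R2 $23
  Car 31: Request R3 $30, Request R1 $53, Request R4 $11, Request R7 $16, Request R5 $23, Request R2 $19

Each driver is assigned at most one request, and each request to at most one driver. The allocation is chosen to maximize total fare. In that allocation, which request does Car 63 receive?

Optimal: Car 12→Request R2 ($63), Car 70→Request R7 ($43), Car 27→Request R4 ($45), Car 63→Request R3 ($43), Car 85→Request R5 ($51), Car 31→Request R1 ($53) — total 63+43+45+43+51+53 = $298.
Max-entry greedy (repeatedly take the single best remaining cell) gives $265, worse by 33.
Car 63's own top request is Request R5 ($47), but forcing Car 63→Request R5 and reassigning the rest optimally gives only $287 — worse by 11.

Car 63 receives Request R3.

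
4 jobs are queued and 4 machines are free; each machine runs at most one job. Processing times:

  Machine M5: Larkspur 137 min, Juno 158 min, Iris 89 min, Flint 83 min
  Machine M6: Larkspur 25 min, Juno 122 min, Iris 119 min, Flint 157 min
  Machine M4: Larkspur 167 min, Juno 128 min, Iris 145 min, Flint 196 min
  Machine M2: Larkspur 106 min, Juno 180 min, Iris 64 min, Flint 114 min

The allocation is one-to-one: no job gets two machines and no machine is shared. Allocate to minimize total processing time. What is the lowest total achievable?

Optimal: Larkspur→Machine M6 (25 min), Juno→Machine M4 (128 min), Iris→Machine M2 (64 min), Flint→Machine M5 (83 min) — total 25+128+64+83 = 300 min.
Next-best assignment: Larkspur→Machine M6, Juno→Machine M4, Iris→Machine M5, Flint→Machine M2 = 356 min.

Min total: 300 min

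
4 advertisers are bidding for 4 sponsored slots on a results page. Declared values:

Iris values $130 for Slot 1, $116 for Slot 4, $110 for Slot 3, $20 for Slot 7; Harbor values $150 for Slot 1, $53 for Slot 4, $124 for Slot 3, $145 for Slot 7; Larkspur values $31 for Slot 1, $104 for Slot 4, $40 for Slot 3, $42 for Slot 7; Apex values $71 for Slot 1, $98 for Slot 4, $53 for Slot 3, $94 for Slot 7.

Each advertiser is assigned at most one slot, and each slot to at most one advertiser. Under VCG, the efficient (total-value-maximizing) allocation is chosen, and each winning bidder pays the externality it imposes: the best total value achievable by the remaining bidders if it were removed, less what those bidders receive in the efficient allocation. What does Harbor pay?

Harbor pays $20.

Efficient allocation: Iris→Slot 3 ($110), Harbor→Slot 1 ($150), Larkspur→Slot 4 ($104), Apex→Slot 7 ($94); total welfare W = $458.
Harbor receives Slot 1 at value $150, so the others get W − 150 = $308.
Without Harbor: best allocation of the remaining 3 bidders over all 4 slots is Iris→Slot 1 ($130), Larkspur→Slot 4 ($104), Apex→Slot 7 ($94), total $328.
VCG payment = (others' best without Harbor) − (others' welfare with Harbor) = 328 − 308 = $20.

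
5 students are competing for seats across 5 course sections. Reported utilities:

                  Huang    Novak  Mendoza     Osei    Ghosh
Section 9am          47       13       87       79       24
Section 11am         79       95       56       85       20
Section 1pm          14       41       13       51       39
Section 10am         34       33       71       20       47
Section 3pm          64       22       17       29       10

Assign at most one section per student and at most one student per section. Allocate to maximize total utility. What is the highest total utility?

Maximum total: 348 points

This is a one-to-one assignment (maximum-weight bipartite matching).
Optimal: Huang→Section 3pm (64 points), Novak→Section 11am (95 points), Mendoza→Section 10am (71 points), Osei→Section 9am (79 points), Ghosh→Section 1pm (39 points) — total 64+95+71+79+39 = 348 points.
Row-greedy (each student in turn takes its best remaining section) gives 283 points, worse by 65.
Swapping Novak↔Huang (Novak→Section 3pm 22 points, Huang→Section 11am 79 points) loses 58.
No other one-to-one assignment exceeds 348 points.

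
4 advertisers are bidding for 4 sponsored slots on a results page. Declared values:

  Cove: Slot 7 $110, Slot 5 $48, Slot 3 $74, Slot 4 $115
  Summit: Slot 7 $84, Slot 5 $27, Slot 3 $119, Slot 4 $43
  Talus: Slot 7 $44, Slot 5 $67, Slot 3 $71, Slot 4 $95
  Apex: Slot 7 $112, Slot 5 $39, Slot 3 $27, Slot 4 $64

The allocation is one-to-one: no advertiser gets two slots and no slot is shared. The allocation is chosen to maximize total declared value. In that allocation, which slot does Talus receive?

Treat this as an assignment problem: match each advertiser to one slot.
Optimal: Cove→Slot 4 ($115), Summit→Slot 3 ($119), Talus→Slot 5 ($67), Apex→Slot 7 ($112) — total 115+119+67+112 = $413.
Next-best assignment: Cove→Slot 5, Summit→Slot 3, Talus→Slot 4, Apex→Slot 7 = $374.
Talus's own top slot is Slot 4 ($95), but forcing Talus→Slot 4 and reassigning the rest optimally gives only $374 — worse by 39.

Talus receives Slot 5.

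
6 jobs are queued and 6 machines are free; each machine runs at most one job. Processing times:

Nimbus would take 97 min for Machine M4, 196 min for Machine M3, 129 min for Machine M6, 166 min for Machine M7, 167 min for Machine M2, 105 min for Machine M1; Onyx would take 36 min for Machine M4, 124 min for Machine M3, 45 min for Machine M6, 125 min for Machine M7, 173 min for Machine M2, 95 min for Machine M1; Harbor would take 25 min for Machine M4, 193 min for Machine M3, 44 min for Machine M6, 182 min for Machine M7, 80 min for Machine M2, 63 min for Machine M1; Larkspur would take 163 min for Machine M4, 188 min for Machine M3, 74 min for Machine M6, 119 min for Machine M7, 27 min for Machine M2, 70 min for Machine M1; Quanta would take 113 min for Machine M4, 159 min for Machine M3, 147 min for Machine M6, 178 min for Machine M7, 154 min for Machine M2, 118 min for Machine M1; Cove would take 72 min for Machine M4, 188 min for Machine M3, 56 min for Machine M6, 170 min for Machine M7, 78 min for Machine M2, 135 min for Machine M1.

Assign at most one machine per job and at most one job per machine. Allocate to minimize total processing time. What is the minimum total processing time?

Optimal: Nimbus→Machine M1 (105 min), Onyx→Machine M7 (125 min), Harbor→Machine M4 (25 min), Larkspur→Machine M2 (27 min), Quanta→Machine M3 (159 min), Cove→Machine M6 (56 min) — total 105+125+25+27+159+56 = 497 min.
Min-entry greedy (repeatedly take the single cheapest remaining cell) gives 531 min, worse by 34.
Next-best assignment: Nimbus→Machine M7, Onyx→Machine M4, Harbor→Machine M1, Larkspur→Machine M2, Quanta→Machine M3, Cove→Machine M6 = 507 min.

Min total: 497 min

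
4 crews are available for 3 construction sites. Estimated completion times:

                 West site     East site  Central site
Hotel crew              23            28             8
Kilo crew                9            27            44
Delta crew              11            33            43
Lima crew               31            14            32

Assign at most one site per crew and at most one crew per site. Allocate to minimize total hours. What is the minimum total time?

Min total: 31 hours

Treat this as an assignment problem: match each crew to one site.
Optimal: Kilo crew→West site (9 hours), Lima crew→East site (14 hours), Hotel crew→Central site (8 hours) — total 9+14+8 = 31 hours.
Row-greedy (each crew in turn takes its cheapest remaining site) gives 50 hours, worse by 19.
No other one-to-one assignment undercuts 31 hours.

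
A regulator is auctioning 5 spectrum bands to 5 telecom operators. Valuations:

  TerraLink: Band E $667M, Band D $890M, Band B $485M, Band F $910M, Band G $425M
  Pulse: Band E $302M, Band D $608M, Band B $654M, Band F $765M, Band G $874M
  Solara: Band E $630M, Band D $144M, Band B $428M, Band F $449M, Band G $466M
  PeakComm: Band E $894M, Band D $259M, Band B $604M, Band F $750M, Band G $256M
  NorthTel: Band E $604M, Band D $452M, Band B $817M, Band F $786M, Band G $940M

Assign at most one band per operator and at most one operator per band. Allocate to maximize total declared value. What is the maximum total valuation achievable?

Optimal: TerraLink→Band D ($890M), Pulse→Band G ($874M), Solara→Band E ($630M), PeakComm→Band F ($750M), NorthTel→Band B ($817M) — total 890+874+630+750+817 = $3961M.
Max-entry greedy (repeatedly take the single best remaining cell) gives $3542M, worse by 419.
Swapping TerraLink↔NorthTel (TerraLink→Band B $485M, NorthTel→Band D $452M) loses 770.
Every other assignment is strictly worse.

Maximum total: $3961M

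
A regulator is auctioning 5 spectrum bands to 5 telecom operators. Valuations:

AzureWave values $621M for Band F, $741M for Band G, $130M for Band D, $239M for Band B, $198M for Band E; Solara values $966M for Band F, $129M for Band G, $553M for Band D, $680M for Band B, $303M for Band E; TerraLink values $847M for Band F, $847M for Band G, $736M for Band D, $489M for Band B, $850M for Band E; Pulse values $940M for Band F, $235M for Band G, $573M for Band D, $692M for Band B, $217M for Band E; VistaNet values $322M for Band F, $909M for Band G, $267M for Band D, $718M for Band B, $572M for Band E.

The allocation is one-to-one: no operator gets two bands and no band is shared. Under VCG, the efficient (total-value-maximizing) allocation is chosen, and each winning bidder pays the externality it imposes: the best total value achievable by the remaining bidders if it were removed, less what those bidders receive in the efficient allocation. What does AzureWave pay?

Efficient allocation: AzureWave→Band G ($741M), Solara→Band F ($966M), TerraLink→Band E ($850M), Pulse→Band D ($573M), VistaNet→Band B ($718M); total welfare W = $3848M.
AzureWave receives Band G at value $741M, so the others get W − 741 = $3107M.
Without AzureWave: best allocation of the remaining 4 bidders over all 5 bands is Solara→Band F ($966M), TerraLink→Band E ($850M), Pulse→Band B ($692M), VistaNet→Band G ($909M), total $3417M.
VCG payment = (others' best without AzureWave) − (others' welfare with AzureWave) = 3417 − 3107 = $310M.

AzureWave pays $310M.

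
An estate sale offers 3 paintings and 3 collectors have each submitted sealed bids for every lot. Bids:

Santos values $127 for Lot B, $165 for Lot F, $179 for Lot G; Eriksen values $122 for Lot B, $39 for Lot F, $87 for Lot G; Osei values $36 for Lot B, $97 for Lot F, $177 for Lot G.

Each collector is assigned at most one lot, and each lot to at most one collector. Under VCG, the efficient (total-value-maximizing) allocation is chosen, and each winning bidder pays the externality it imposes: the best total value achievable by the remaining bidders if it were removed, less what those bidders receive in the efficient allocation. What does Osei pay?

Osei pays $14.

Efficient allocation: Santos→Lot F ($165), Eriksen→Lot B ($122), Osei→Lot G ($177); total welfare W = $464.
Osei receives Lot G at value $177, so the others get W − 177 = $287.
Without Osei: best allocation of the remaining 2 bidders over all 3 lots is Santos→Lot G ($179), Eriksen→Lot B ($122), total $301.
VCG payment = (others' best without Osei) − (others' welfare with Osei) = 301 − 287 = $14.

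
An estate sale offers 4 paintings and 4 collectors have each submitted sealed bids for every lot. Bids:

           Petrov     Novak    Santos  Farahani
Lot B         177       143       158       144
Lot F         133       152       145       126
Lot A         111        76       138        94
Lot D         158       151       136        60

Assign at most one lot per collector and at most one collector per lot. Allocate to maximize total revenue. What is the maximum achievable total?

Maximum total: $592

Optimal: Petrov→Lot B ($177), Novak→Lot D ($151), Santos→Lot A ($138), Farahani→Lot F ($126) — total 177+151+138+126 = $592.
Column-greedy (each lot in turn goes to its best remaining collector) gives $527, worse by 65.
Swapping Santos↔Farahani (Santos→Lot F $145, Farahani→Lot A $94) loses 25.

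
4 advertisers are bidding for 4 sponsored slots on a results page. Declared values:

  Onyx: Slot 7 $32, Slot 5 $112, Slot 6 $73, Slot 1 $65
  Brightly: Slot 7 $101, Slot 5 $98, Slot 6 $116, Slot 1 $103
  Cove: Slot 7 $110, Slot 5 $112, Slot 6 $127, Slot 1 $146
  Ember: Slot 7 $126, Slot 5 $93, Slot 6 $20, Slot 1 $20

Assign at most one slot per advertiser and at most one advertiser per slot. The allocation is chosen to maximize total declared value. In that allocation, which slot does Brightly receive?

This is the linear assignment problem.
Optimal: Onyx→Slot 5 ($112), Brightly→Slot 6 ($116), Cove→Slot 1 ($146), Ember→Slot 7 ($126) — total 112+116+146+126 = $500.
Next-best assignment: Onyx→Slot 5, Brightly→Slot 1, Cove→Slot 6, Ember→Slot 7 = $468.

Brightly receives Slot 6.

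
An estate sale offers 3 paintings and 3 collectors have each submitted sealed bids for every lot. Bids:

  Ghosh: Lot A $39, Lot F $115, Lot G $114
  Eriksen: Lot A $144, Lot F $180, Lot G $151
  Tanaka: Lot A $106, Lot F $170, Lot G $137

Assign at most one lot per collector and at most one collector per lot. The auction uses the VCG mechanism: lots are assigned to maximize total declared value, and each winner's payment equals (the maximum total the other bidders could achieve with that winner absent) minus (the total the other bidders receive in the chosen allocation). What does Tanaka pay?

Tanaka pays $36.

Efficient allocation: Ghosh→Lot G ($114), Eriksen→Lot A ($144), Tanaka→Lot F ($170); total welfare W = $428.
Tanaka receives Lot F at value $170, so the others get W − 170 = $258.
Without Tanaka: best allocation of the remaining 2 bidders over all 3 lots is Ghosh→Lot G ($114), Eriksen→Lot F ($180), total $294.
VCG payment = (others' best without Tanaka) − (others' welfare with Tanaka) = 294 − 258 = $36.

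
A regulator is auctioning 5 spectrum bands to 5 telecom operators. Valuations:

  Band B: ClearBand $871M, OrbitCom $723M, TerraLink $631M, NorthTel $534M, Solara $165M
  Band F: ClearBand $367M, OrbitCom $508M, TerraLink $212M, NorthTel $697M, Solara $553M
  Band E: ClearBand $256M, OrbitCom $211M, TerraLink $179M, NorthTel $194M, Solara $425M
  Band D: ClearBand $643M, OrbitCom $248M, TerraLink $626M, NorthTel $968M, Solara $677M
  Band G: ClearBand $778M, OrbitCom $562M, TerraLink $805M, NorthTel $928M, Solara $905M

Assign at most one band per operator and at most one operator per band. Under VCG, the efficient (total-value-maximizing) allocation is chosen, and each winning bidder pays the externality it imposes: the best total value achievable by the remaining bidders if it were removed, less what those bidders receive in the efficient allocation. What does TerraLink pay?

Efficient allocation: ClearBand→Band B ($871M), OrbitCom→Band F ($508M), TerraLink→Band G ($805M), NorthTel→Band D ($968M), Solara→Band E ($425M); total welfare W = $3577M.
TerraLink receives Band G at value $805M, so the others get W − 805 = $2772M.
Without TerraLink: best allocation of the remaining 4 bidders over all 5 bands is ClearBand→Band B ($871M), OrbitCom→Band F ($508M), NorthTel→Band D ($968M), Solara→Band G ($905M), total $3252M.
VCG payment = (others' best without TerraLink) − (others' welfare with TerraLink) = 3252 − 2772 = $480M.

TerraLink pays $480M.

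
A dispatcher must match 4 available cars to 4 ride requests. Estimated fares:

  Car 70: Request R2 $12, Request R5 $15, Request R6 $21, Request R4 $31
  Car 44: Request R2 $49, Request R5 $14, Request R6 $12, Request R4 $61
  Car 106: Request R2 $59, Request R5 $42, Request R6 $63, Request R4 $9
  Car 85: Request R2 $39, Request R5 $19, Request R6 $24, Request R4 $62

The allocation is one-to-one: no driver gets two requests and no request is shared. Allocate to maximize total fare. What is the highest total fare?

Optimal: Car 70→Request R5 ($15), Car 44→Request R2 ($49), Car 106→Request R6 ($63), Car 85→Request R4 ($62) — total 15+49+63+62 = $189.
Row-greedy (each driver in turn takes its best remaining request) gives $162, worse by 27.
Next-best assignment: Car 70→Request R5, Car 44→Request R4, Car 106→Request R6, Car 85→Request R2 = $178.
Every other assignment is strictly worse.

Maximum total: $189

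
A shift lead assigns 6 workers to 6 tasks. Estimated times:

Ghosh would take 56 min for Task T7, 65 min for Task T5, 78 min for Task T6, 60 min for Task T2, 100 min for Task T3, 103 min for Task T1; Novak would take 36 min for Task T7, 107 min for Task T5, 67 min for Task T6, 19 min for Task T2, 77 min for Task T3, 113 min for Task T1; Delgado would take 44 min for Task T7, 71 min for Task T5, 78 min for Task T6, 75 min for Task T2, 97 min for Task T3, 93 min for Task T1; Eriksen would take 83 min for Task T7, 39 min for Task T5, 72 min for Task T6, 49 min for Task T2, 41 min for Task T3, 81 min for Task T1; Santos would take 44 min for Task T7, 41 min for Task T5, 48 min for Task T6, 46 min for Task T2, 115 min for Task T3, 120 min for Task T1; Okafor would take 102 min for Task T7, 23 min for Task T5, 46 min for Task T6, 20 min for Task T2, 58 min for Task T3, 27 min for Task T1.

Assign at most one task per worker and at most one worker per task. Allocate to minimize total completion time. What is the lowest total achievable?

Min total: 244 min

Optimal: Ghosh→Task T5 (65 min), Novak→Task T2 (19 min), Delgado→Task T7 (44 min), Eriksen→Task T3 (41 min), Santos→Task T6 (48 min), Okafor→Task T1 (27 min) — total 65+19+44+41+48+27 = 244 min.
Row-greedy (each worker in turn takes its cheapest remaining task) gives 262 min, worse by 18.
Checked against all permutations: 244 min is optimal.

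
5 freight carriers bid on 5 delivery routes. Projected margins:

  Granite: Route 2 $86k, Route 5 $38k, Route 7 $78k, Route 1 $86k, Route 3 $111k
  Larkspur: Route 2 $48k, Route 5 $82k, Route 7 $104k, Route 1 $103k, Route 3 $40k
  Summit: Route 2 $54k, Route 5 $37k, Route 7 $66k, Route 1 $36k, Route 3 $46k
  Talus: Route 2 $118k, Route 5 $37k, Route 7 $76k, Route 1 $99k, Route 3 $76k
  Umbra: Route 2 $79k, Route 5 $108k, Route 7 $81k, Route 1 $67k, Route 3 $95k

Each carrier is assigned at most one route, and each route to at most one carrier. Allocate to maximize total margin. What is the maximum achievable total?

Maximum total: $506k

Optimal: Granite→Route 3 ($111k), Larkspur→Route 1 ($103k), Summit→Route 7 ($66k), Talus→Route 2 ($118k), Umbra→Route 5 ($108k) — total 111+103+66+118+108 = $506k.
Row-greedy (each carrier in turn takes its best remaining route) gives $476k, worse by 30.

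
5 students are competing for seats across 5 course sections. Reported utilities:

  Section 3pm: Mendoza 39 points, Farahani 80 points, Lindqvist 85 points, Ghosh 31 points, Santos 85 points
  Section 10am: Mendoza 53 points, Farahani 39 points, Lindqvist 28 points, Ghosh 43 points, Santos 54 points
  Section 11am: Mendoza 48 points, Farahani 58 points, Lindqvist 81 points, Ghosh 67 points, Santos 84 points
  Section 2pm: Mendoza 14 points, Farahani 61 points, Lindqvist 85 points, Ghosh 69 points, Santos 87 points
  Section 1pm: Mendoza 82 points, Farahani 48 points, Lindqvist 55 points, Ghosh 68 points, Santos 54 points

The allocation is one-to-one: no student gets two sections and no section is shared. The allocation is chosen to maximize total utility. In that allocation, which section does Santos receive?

Santos receives Section 11am.

Optimal: Mendoza→Section 1pm (82 points), Farahani→Section 3pm (80 points), Lindqvist→Section 2pm (85 points), Ghosh→Section 10am (43 points), Santos→Section 11am (84 points) — total 82+80+85+43+84 = 374 points.
Row-greedy (each student in turn takes its best remaining section) gives 368 points, worse by 6.
Checked against all permutations: 374 points is optimal.
Santos's own top section is Section 2pm (87 points), but forcing Santos→Section 2pm and reassigning the rest optimally gives only 373 points — worse by 1.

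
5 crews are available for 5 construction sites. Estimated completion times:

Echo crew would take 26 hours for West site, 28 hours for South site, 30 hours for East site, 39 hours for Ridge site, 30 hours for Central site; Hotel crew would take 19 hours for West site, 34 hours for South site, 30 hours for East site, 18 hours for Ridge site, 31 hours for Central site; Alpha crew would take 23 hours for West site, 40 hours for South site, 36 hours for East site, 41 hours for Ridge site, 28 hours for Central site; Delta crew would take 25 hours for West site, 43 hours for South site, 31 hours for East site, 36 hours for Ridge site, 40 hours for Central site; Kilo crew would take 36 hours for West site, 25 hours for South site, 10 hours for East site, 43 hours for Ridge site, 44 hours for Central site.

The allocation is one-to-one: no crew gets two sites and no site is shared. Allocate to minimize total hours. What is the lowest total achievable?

Min total: 109 hours

This is a one-to-one assignment (minimum-cost bipartite matching).
Optimal: Echo crew→South site (28 hours), Hotel crew→Ridge site (18 hours), Alpha crew→Central site (28 hours), Delta crew→West site (25 hours), Kilo crew→East site (10 hours) — total 28+18+28+25+10 = 109 hours.
Min-entry greedy (repeatedly take the single cheapest remaining cell) gives 119 hours, worse by 10.
Next-best assignment: Echo crew→South site, Hotel crew→Ridge site, Alpha crew→West site, Delta crew→Central site, Kilo crew→East site = 119 hours.
Every other assignment is strictly worse.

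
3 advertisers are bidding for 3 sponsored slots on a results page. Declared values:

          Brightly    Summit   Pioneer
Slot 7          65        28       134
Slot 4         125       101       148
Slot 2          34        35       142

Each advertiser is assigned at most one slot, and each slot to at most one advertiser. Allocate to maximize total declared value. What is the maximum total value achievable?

Optimal: Brightly→Slot 7 ($65), Summit→Slot 4 ($101), Pioneer→Slot 2 ($142) — total 65+101+142 = $308.
Column-greedy (each slot in turn goes to its best remaining advertiser) gives $294, worse by 14.
Swapping Pioneer↔Summit (Pioneer→Slot 4 $148, Summit→Slot 2 $35) loses 60.

Max total: $308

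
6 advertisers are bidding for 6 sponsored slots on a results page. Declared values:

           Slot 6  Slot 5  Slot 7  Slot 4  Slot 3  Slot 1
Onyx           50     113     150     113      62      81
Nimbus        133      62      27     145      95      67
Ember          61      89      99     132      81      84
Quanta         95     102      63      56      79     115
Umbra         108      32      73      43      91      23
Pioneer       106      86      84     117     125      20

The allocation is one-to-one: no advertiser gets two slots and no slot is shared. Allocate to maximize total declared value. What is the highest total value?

Maximum total: $732

Treat this as an assignment problem: match each advertiser to one slot.
Optimal: Onyx→Slot 7 ($150), Nimbus→Slot 4 ($145), Ember→Slot 5 ($89), Quanta→Slot 1 ($115), Umbra→Slot 6 ($108), Pioneer→Slot 3 ($125) — total 150+145+89+115+108+125 = $732.
Column-greedy (each slot in turn goes to its best remaining advertiser) gives $668, worse by 64.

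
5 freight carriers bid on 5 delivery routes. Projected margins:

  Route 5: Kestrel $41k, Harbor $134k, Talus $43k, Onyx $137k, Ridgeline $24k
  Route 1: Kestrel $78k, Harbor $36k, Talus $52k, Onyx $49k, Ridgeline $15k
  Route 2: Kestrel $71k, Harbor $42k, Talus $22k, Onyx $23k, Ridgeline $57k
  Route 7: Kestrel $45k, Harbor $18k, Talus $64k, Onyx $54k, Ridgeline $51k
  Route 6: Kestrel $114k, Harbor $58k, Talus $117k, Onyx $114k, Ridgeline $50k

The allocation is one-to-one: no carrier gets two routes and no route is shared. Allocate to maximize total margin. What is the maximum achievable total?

This is the linear assignment problem.
Optimal: Kestrel→Route 1 ($78k), Harbor→Route 5 ($134k), Talus→Route 7 ($64k), Onyx→Route 6 ($114k), Ridgeline→Route 2 ($57k) — total 78+134+64+114+57 = $447k.
Max-entry greedy (repeatedly take the single best remaining cell) gives $407k, worse by 40.
Next-best assignment: Kestrel→Route 1, Harbor→Route 5, Talus→Route 6, Onyx→Route 7, Ridgeline→Route 2 = $440k.

Max total: $447k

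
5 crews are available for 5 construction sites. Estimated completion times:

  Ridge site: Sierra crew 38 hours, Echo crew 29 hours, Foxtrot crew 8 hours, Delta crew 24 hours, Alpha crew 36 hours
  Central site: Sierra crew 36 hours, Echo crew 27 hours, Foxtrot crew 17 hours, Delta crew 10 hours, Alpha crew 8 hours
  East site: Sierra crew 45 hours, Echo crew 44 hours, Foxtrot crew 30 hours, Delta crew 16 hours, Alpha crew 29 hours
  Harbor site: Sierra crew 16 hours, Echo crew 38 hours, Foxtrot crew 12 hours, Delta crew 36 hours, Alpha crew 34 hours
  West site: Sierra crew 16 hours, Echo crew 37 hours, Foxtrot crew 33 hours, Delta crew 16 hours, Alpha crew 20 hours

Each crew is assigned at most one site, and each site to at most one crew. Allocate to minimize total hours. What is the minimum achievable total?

Minimum total: 81 hours

Optimal: Sierra crew→West site (16 hours), Echo crew→Ridge site (29 hours), Foxtrot crew→Harbor site (12 hours), Delta crew→East site (16 hours), Alpha crew→Central site (8 hours) — total 16+29+12+16+8 = 81 hours.
Min-entry greedy (repeatedly take the single cheapest remaining cell) gives 85 hours, worse by 4.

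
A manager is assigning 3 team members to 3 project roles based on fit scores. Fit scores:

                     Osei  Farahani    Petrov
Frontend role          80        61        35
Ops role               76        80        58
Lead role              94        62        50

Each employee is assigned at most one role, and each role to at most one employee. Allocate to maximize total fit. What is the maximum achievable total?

Maximum total: 213 pts

Treat this as an assignment problem: match each employee to one role.
Optimal: Osei→Lead role (94 pts), Farahani→Frontend role (61 pts), Petrov→Ops role (58 pts) — total 94+61+58 = 213 pts.
Column-greedy (each role in turn goes to its best remaining employee) gives 210 pts, worse by 3.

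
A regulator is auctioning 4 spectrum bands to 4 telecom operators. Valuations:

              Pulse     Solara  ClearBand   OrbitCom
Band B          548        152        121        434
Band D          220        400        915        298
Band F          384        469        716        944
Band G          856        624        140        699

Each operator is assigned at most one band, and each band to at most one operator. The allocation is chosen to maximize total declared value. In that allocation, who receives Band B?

Optimal: Pulse→Band B ($548M), Solara→Band G ($624M), ClearBand→Band D ($915M), OrbitCom→Band F ($944M) — total 548+624+915+944 = $3031M.
Max-entry greedy (repeatedly take the single best remaining cell) gives $2867M, worse by 164.
Pulse's own top band is Band G ($856M), but forcing Pulse→Band G and reassigning the rest optimally gives only $2867M — worse by 164.

Pulse receives Band B.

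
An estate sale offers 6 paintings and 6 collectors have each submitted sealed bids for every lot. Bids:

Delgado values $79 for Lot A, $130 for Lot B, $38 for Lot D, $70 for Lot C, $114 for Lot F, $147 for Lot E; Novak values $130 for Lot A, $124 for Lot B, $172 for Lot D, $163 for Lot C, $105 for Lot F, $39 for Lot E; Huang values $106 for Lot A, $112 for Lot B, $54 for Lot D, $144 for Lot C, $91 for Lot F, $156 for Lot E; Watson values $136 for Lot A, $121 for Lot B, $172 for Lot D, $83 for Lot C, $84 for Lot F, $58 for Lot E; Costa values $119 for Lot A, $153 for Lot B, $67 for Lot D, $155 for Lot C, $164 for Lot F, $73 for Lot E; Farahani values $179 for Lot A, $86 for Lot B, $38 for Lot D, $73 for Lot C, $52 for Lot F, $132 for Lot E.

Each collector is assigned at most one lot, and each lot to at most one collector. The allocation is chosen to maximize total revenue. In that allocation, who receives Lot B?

Delgado receives Lot B.

Optimal: Delgado→Lot B ($130), Novak→Lot C ($163), Huang→Lot E ($156), Watson→Lot D ($172), Costa→Lot F ($164), Farahani→Lot A ($179) — total 130+163+156+172+164+179 = $964.
Row-greedy (each collector in turn takes its best remaining lot) gives $849, worse by 115.
Next-best assignment: Delgado→Lot F, Novak→Lot C, Huang→Lot E, Watson→Lot D, Costa→Lot B, Farahani→Lot A = $937.
Swapping Huang↔Farahani (Huang→Lot A $106, Farahani→Lot E $132) loses 97.
No other one-to-one assignment exceeds $964.
Delgado's own top lot is Lot E ($147), but forcing Delgado→Lot E and reassigning the rest optimally gives only $937 — worse by 27.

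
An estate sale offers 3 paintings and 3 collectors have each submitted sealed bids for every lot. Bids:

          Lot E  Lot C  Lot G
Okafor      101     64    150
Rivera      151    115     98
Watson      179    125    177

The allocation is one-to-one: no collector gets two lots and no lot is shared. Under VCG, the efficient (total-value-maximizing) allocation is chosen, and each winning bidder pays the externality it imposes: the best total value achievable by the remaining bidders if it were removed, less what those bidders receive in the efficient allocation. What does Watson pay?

Efficient allocation: Okafor→Lot G ($150), Rivera→Lot C ($115), Watson→Lot E ($179); total welfare W = $444.
Watson receives Lot E at value $179, so the others get W − 179 = $265.
Without Watson: best allocation of the remaining 2 bidders over all 3 lots is Okafor→Lot G ($150), Rivera→Lot E ($151), total $301.
VCG payment = (others' best without Watson) − (others' welfare with Watson) = 301 − 265 = $36.

Watson pays $36.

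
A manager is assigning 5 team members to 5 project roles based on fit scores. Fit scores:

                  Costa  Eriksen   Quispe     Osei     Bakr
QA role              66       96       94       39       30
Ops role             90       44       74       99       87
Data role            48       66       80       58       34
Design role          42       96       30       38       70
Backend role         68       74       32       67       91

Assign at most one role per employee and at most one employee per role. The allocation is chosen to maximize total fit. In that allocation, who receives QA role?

This is the linear assignment problem.
Optimal: Costa→QA role (66 pts), Eriksen→Design role (96 pts), Quispe→Data role (80 pts), Osei→Ops role (99 pts), Bakr→Backend role (91 pts) — total 66+96+80+99+91 = 432 pts.
Next-best assignment: Costa→Ops role, Eriksen→Design role, Quispe→QA role, Osei→Data role, Bakr→Backend role = 429 pts.
Costa's own top role is Ops role (90 pts), but forcing Costa→Ops role and reassigning the rest optimally gives only 429 pts — worse by 3.

Costa receives QA role.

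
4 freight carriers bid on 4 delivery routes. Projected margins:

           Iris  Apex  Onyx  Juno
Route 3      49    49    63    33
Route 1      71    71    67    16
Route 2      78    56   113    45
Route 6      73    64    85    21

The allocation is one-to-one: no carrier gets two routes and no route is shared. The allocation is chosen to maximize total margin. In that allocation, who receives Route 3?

Juno receives Route 3.

Optimal: Iris→Route 6 ($73k), Apex→Route 1 ($71k), Onyx→Route 2 ($113k), Juno→Route 3 ($33k) — total 73+71+113+33 = $290k.
Row-greedy (each carrier in turn takes its best remaining route) gives $267k, worse by 23.
No other one-to-one assignment exceeds $290k.
Juno's own top route is Route 2 ($45k), but forcing Juno→Route 2 and reassigning the rest optimally gives only $252k — worse by 38.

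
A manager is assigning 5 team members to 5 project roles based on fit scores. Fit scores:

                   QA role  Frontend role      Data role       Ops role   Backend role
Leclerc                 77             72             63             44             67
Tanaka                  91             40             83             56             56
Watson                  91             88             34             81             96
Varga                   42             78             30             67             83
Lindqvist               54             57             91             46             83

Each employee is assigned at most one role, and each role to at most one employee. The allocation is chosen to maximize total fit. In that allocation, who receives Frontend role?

Optimal: Leclerc→Frontend role (72 pts), Tanaka→QA role (91 pts), Watson→Ops role (81 pts), Varga→Backend role (83 pts), Lindqvist→Data role (91 pts) — total 72+91+81+83+91 = 418 pts.
Column-greedy (each role in turn goes to its best remaining employee) gives 404 pts, worse by 14.
Next-best assignment: Leclerc→Frontend role, Tanaka→QA role, Watson→Backend role, Varga→Ops role, Lindqvist→Data role = 417 pts.
Every other assignment is strictly worse.
Leclerc's own top role is QA role (77 pts), but forcing Leclerc→QA role and reassigning the rest optimally gives only 402 pts — worse by 16.

Leclerc receives Frontend role.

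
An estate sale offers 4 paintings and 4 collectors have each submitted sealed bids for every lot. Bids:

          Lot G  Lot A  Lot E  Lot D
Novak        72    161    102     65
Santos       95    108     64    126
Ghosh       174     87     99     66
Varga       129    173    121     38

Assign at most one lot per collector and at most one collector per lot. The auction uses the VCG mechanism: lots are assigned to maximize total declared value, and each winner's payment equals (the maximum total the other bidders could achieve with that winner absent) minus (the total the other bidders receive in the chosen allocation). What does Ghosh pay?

Efficient allocation: Novak→Lot A ($161), Santos→Lot D ($126), Ghosh→Lot G ($174), Varga→Lot E ($121); total welfare W = $582.
Ghosh receives Lot G at value $174, so the others get W − 174 = $408.
Without Ghosh: best allocation of the remaining 3 bidders over all 4 lots is Novak→Lot A ($161), Santos→Lot D ($126), Varga→Lot G ($129), total $416.
VCG payment = (others' best without Ghosh) − (others' welfare with Ghosh) = 416 − 408 = $8.

Ghosh pays $8.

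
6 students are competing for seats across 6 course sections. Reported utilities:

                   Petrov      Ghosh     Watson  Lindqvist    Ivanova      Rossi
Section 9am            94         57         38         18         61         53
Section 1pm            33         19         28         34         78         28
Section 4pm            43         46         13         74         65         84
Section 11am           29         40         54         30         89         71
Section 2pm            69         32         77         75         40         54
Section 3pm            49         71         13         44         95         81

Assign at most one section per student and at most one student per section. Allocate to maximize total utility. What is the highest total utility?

Treat this as an assignment problem: match each student to one section.
Optimal: Petrov→Section 9am (94 points), Ghosh→Section 3pm (71 points), Watson→Section 2pm (77 points), Lindqvist→Section 4pm (74 points), Ivanova→Section 1pm (78 points), Rossi→Section 11am (71 points) — total 94+71+77+74+78+71 = 465 points.
Row-greedy (each student in turn takes its best remaining section) gives 433 points, worse by 32.
Next-best assignment: Petrov→Section 9am, Ghosh→Section 3pm, Watson→Section 11am, Lindqvist→Section 2pm, Ivanova→Section 1pm, Rossi→Section 4pm = 456 points.

Maximum total: 465 points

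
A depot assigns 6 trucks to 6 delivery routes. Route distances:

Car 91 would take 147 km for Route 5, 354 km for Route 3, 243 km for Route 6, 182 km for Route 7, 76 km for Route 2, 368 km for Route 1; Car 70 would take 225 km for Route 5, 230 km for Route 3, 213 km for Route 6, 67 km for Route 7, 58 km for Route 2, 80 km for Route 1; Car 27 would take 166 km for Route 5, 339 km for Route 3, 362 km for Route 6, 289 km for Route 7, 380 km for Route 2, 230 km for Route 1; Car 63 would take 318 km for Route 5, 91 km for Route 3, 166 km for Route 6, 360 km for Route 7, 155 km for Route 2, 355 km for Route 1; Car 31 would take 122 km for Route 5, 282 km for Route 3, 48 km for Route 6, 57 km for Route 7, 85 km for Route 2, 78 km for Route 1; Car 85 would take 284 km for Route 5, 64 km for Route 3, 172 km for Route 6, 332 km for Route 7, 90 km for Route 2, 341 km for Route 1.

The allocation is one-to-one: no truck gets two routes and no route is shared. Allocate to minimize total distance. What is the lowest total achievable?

Treat this as an assignment problem: match each truck to one route.
Optimal: Car 91→Route 2 (76 km), Car 70→Route 1 (80 km), Car 27→Route 5 (166 km), Car 63→Route 6 (166 km), Car 31→Route 7 (57 km), Car 85→Route 3 (64 km) — total 76+80+166+166+57+64 = 609 km.
Column-greedy (each route in turn goes to its cheapest remaining truck) gives 725 km, worse by 116.

Min total: 609 km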